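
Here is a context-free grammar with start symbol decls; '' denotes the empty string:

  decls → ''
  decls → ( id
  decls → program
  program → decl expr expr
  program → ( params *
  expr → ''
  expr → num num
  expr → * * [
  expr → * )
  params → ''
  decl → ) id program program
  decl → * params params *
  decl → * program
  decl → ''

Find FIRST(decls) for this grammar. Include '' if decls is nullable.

decls → '' contributes ''.
decls → ( id contributes {(}.
From decls → program: add FIRST(program) = { (, ), *, num, '' } (including '' since program is nullable).
Union: FIRST(decls) = { (, ), *, num, '' }.

{ (, ), *, num, '' }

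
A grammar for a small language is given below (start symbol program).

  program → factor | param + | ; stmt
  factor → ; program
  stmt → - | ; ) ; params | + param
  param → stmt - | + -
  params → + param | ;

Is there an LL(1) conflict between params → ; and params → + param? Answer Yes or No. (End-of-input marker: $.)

No

FIRST(;) = { ; } and FIRST(+ param) = { + }.
The FIRST sets are disjoint and neither alternative is nullable — no conflict.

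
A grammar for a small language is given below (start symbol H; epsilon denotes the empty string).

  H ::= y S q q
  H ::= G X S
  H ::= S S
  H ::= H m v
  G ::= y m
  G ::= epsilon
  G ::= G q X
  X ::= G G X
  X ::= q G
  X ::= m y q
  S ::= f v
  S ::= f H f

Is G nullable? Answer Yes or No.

G has an epsilon-production, so G ⇒ epsilon.

Yes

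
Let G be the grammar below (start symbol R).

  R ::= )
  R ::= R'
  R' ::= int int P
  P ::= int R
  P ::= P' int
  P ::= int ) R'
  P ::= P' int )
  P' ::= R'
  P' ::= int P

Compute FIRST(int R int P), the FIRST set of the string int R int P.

{ int }

int is a terminal; add {int} and stop.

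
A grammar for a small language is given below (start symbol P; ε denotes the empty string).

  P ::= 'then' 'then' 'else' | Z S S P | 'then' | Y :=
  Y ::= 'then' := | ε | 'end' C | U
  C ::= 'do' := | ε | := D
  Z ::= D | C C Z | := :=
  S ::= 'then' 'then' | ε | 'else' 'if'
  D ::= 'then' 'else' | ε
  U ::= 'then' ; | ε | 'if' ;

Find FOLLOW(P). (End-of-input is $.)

P is the start symbol, so $ ∈ FOLLOW(P).
In P ::= Z S S P: P is at the end, add FOLLOW(P) = { $ }.
Union: FOLLOW(P) = { $ }.

{ $ }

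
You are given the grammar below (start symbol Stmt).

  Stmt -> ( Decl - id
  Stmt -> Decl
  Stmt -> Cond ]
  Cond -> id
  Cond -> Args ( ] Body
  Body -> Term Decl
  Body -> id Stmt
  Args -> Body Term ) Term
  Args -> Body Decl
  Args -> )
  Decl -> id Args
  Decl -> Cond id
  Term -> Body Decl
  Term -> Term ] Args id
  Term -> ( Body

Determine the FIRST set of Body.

{ (, id }

From Body -> Term Decl: add FIRST(Term) = { (, id }.
Body -> id Stmt contributes {id}.
Union: FIRST(Body) = { (, id }.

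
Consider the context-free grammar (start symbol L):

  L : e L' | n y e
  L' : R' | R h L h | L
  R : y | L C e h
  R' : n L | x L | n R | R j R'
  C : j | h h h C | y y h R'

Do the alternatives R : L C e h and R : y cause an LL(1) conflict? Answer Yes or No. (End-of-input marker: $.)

No

FIRST(L C e h) = { e, n } and FIRST(y) = { y }.
The FIRST sets are disjoint and neither alternative is nullable — no conflict.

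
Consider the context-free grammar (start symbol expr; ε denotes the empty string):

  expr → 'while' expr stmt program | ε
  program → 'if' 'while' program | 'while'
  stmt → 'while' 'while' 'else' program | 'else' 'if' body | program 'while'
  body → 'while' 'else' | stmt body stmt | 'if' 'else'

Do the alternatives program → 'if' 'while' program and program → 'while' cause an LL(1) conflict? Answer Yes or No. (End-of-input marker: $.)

FIRST('if' 'while' program) = { 'if' } and FIRST('while') = { 'while' }.
The FIRST sets are disjoint and neither alternative is nullable — no conflict.

No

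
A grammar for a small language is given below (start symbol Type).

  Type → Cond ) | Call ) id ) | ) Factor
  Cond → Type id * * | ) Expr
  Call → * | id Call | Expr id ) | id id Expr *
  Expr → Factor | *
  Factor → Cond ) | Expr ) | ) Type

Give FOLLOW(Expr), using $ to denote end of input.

In Cond → ) Expr: Expr is at the end, add FOLLOW(Cond) = { ) }.
In Call → Expr id ): add FIRST(id )) = { id }.
In Call → id id Expr *: add FIRST(*) = { * }.
In Factor → Expr ): add FIRST()) = { ) }.
Union: FOLLOW(Expr) = { ), *, id }.

{ ), *, id }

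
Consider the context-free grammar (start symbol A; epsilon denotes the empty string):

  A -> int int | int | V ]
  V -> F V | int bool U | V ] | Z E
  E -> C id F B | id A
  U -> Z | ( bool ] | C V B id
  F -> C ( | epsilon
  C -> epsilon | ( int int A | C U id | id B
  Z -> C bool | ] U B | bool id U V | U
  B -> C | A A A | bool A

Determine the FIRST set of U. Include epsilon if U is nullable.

From U -> Z: add FIRST(Z) = { (, ], bool, id, int }.
U -> ( bool ] contributes {(}.
From U -> C V B id: C nullable, take FIRST(C) ∪ FIRST(V) = { (, ], bool, id, int }.
Union: FIRST(U) = { (, ], bool, id, int }.

{ (, ], bool, id, int }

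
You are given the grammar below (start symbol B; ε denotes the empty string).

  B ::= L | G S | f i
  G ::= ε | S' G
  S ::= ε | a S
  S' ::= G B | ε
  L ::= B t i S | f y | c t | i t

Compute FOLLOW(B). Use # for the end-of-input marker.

B is the start symbol, so # ∈ FOLLOW(B).
In S' ::= G B: B is at the end, add FOLLOW(S') = { #, a, c, f, i, t }.
In L ::= B t i S: add FIRST(t i S) = { t }.
Union: FOLLOW(B) = { #, a, c, f, i, t }.

{ #, a, c, f, i, t }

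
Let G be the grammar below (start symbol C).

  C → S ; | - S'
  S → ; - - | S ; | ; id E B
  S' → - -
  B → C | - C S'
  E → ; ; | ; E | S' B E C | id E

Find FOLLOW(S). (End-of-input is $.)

In C → S ;: add FIRST(;) = { ; }.
In S → S ;: add FIRST(;) = { ; }.
Union: FOLLOW(S) = { ; }.

{ ; }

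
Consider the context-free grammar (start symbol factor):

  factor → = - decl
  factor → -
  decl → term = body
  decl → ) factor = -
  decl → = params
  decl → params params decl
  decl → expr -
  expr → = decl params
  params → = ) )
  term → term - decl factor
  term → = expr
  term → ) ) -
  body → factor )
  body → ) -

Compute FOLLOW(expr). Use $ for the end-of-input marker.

{ -, = }

In decl → expr -: add FIRST(-) = { - }.
In term → = expr: expr is at the end, add FOLLOW(term) = { -, = }.
Union: FOLLOW(expr) = { -, = }.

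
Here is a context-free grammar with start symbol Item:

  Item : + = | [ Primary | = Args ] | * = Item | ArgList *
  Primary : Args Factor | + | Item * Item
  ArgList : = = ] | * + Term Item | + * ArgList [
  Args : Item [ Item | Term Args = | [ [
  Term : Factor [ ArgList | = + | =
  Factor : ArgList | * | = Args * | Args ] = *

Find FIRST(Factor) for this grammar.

From Factor : ArgList: add FIRST(ArgList) = { *, +, = }.
Factor : * contributes {*}.
Factor : = Args * contributes {=}.
From Factor : Args ] = *: add FIRST(Args) = { *, +, =, [ }.
Union: FIRST(Factor) = { *, +, =, [ }.

{ *, +, =, [ }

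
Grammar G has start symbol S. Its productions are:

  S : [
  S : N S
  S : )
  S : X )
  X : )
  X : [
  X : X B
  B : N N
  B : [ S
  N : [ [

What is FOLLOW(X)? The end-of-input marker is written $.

In S : X ): add FIRST()) = { ) }.
In X : X B: add FIRST(B) = { [ }.
Union: FOLLOW(X) = { ), [ }.

{ ), [ }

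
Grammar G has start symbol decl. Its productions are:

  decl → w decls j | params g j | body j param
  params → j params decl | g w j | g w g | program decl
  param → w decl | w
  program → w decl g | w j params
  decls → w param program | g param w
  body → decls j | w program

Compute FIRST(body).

From body → decls j: add FIRST(decls) = { g, w }.
body → w program contributes {w}.
Union: FIRST(body) = { g, w }.

{ g, w }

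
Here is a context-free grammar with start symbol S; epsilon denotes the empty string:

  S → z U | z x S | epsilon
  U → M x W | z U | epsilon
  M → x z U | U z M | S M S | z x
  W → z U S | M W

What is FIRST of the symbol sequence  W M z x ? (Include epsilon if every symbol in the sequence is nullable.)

Add FIRST(W) = { x, z }; W is not nullable, stop.

{ x, z }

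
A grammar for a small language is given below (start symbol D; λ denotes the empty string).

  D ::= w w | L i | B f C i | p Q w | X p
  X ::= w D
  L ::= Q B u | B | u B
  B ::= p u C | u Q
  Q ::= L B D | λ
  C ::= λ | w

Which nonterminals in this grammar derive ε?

Directly nullable (have an λ-production): Q, C.
No other nonterminal has a production whose RHS symbols are all nullable.

{ C, Q }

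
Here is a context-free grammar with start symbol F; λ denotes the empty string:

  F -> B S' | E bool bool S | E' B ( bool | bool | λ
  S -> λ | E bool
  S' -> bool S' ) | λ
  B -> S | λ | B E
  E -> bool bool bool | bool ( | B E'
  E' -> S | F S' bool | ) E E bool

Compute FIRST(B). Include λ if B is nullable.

{ (, ), bool, λ }

From B -> S: add FIRST(S) = { (, ), bool, λ } (including λ since S is nullable).
B -> λ contributes λ.
From B -> B E: B, E nullable, take FIRST(B) ∪ FIRST(E) = { (, ), bool }; also λ since the whole RHS is nullable.
Union: FIRST(B) = { (, ), bool, λ }.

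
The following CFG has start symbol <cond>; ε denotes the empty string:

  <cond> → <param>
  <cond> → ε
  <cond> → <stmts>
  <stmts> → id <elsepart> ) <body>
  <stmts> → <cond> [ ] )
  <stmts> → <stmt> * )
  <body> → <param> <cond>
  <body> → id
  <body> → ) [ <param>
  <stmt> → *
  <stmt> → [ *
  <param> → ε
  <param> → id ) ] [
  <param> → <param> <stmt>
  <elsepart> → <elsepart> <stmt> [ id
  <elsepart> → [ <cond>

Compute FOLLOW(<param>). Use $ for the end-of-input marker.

{ $, ), *, [, id }

In <cond> → <param>: <param> is at the end, add FOLLOW(<cond>) = { $, ), *, [ }.
In <body> → <param> <cond>: add FIRST(<cond>)\{ε} = { *, [, id }.
  Since <cond> is nullable, also add FOLLOW(<body>) = { $, ), *, [ }.
In <body> → ) [ <param>: <param> is at the end, add FOLLOW(<body>) = { $, ), *, [ }.
In <param> → <param> <stmt>: add FIRST(<stmt>) = { *, [ }.
Union: FOLLOW(<param>) = { $, ), *, [, id }.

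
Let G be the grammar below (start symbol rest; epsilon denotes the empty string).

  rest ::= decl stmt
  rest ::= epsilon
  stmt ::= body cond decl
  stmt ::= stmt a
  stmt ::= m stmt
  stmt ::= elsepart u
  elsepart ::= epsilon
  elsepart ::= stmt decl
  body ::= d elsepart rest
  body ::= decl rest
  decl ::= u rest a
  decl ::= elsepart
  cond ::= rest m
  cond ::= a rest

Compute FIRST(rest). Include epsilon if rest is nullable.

{ a, d, m, u, epsilon }

From rest ::= decl stmt: decl nullable, take FIRST(decl) ∪ FIRST(stmt) = { a, d, m, u }.
rest ::= epsilon contributes epsilon.
Union: FIRST(rest) = { a, d, m, u, epsilon }.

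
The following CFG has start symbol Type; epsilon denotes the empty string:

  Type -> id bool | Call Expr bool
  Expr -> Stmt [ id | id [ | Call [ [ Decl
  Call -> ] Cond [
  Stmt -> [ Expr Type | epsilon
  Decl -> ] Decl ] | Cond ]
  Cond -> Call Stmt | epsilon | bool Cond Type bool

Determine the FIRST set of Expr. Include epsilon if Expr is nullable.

{ [, ], id }

From Expr -> Stmt [ id: Stmt nullable, take FIRST(Stmt) ∪ {[} = { [ }.
Expr -> id [ contributes {id}.
From Expr -> Call [ [ Decl: add FIRST(Call) = { ] }.
Union: FIRST(Expr) = { [, ], id }.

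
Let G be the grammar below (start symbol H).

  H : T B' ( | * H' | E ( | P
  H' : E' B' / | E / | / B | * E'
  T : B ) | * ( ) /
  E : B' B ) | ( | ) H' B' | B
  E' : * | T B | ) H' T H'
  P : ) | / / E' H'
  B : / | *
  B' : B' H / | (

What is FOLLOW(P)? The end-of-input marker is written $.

{ $, / }

In H : P: P is at the end, add FOLLOW(H) = { $, / }.
Union: FOLLOW(P) = { $, / }.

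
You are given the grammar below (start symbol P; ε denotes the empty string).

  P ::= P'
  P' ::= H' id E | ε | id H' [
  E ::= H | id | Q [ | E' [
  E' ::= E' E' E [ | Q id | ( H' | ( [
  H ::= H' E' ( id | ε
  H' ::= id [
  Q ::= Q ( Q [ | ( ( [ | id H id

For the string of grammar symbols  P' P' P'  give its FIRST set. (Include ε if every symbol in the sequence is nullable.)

{ id, ε }

Add FIRST(P')\{ε} = { id }; P' is nullable, continue.
Add FIRST(P')\{ε} = { id }; P' is nullable, continue.
Add FIRST(P')\{ε} = { id }; P' is nullable, continue.
Every symbol is nullable, so include ε.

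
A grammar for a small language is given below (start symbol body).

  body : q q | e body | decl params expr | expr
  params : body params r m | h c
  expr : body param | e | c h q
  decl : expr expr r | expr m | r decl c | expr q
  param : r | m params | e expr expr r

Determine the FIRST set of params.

From params : body params r m: add FIRST(body) = { c, e, q, r }.
params : h c contributes {h}.
Union: FIRST(params) = { c, e, h, q, r }.

{ c, e, h, q, r }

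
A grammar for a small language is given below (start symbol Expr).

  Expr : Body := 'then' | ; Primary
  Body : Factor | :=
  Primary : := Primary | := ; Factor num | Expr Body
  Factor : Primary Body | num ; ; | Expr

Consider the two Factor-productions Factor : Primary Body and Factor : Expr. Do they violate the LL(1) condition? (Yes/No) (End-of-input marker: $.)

Yes

FIRST(Primary Body) = { :=, ;, num } and FIRST(Expr) = { :=, ;, num }.
Both contain :=, so the two alternatives are not disjoint — LL(1) conflict.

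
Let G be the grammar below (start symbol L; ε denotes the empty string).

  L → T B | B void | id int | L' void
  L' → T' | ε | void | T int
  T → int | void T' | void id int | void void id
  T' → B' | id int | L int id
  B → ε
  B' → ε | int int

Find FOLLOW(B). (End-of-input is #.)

In L → T B: B is at the end, add FOLLOW(L) = { #, int }.
In L → B void: add FIRST(void) = { void }.
Union: FOLLOW(B) = { #, int, void }.

{ #, int, void }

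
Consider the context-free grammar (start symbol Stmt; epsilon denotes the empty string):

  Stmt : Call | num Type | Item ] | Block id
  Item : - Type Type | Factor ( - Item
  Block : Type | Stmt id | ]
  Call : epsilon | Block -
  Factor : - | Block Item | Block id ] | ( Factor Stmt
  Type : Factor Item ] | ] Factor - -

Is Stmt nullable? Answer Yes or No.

Yes

Stmt : Call and each of Call is nullable, so Stmt ⇒* epsilon.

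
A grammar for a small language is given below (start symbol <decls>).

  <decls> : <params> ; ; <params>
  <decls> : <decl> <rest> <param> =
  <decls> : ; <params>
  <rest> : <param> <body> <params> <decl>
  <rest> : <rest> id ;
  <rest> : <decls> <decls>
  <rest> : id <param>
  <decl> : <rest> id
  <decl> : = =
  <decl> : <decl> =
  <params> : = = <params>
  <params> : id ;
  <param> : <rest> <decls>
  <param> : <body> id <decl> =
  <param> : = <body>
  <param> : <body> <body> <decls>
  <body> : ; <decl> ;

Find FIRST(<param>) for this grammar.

From <param> : <rest> <decls>: add FIRST(<rest>) = { ;, =, id }.
From <param> : <body> id <decl> =: add FIRST(<body>) = { ; }.
<param> : = <body> contributes {=}.
From <param> : <body> <body> <decls>: add FIRST(<body>) = { ; }.
Union: FIRST(<param>) = { ;, =, id }.

{ ;, =, id }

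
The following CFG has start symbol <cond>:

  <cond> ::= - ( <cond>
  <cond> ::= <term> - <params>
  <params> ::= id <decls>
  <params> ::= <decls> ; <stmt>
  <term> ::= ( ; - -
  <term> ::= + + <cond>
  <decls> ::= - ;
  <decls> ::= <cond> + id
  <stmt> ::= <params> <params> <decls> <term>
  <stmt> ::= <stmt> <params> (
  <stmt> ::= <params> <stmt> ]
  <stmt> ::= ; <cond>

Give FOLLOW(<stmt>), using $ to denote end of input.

In <params> ::= <decls> ; <stmt>: <stmt> is at the end, add FOLLOW(<params>) = { $, (, +, -, ;, ], id }.
In <stmt> ::= <stmt> <params> (: add FIRST(<params> () = { (, +, -, id }.
In <stmt> ::= <params> <stmt> ]: add FIRST(]) = { ] }.
Union: FOLLOW(<stmt>) = { $, (, +, -, ;, ], id }.

{ $, (, +, -, ;, ], id }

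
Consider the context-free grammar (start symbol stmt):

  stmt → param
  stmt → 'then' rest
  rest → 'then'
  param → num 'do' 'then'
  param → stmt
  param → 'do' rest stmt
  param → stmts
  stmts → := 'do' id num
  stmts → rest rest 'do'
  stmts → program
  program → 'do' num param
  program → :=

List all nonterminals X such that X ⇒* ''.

{ } (none)

No nonterminal has an empty production or an RHS whose symbols are all nullable.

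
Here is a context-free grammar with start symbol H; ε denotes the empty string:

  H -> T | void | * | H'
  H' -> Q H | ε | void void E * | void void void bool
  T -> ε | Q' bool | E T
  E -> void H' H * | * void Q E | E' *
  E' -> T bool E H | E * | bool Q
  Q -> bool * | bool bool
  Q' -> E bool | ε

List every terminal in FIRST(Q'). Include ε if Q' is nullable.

From Q' -> E bool: add FIRST(E) = { *, bool, void }.
Q' -> ε contributes ε.
Union: FIRST(Q') = { *, bool, void, ε }.

{ *, bool, void, ε }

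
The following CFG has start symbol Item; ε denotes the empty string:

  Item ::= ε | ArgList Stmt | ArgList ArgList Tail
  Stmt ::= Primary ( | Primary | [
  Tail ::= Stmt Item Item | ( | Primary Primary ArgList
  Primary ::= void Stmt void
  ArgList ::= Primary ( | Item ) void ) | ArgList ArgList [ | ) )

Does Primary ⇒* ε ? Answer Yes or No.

Nullable nonterminals: Item.
No production of Primary has an RHS whose symbols are all nullable, so Primary is not nullable.

No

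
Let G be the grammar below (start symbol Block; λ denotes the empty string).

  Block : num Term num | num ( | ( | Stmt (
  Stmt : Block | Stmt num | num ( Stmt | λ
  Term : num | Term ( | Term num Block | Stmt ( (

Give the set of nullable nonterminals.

{ Stmt }

Directly nullable (have an λ-production): Stmt.
No other nonterminal has a production whose RHS symbols are all nullable.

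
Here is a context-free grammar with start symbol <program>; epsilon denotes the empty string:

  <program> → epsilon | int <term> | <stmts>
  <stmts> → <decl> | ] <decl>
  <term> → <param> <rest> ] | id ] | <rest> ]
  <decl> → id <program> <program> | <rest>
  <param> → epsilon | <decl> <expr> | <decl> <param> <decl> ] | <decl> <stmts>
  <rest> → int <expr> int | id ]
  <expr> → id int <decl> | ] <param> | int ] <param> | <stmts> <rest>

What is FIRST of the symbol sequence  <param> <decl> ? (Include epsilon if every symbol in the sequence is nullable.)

{ id, int }

Add FIRST(<param>)\{epsilon} = { id, int }; <param> is nullable, continue.
Add FIRST(<decl>) = { id, int }; <decl> is not nullable, stop.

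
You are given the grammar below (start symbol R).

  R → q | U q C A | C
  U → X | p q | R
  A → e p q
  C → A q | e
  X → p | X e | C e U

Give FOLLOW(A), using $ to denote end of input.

In R → U q C A: A is at the end, add FOLLOW(R) = { $, e, q }.
In C → A q: add FIRST(q) = { q }.
Union: FOLLOW(A) = { $, e, q }.

{ $, e, q }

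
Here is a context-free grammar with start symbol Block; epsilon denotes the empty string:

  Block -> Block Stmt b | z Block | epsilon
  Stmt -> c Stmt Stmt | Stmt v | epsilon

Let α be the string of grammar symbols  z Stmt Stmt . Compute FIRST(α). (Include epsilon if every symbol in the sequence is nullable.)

z is a terminal; add {z} and stop.

{ z }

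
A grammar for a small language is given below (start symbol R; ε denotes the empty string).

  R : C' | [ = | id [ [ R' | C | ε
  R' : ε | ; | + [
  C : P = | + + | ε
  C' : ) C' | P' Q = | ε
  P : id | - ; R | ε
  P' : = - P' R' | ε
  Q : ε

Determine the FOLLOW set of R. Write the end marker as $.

{ $, = }

R is the start symbol, so $ ∈ FOLLOW(R).
In P : - ; R: R is at the end, add FOLLOW(P) = { = }.
Union: FOLLOW(R) = { $, = }.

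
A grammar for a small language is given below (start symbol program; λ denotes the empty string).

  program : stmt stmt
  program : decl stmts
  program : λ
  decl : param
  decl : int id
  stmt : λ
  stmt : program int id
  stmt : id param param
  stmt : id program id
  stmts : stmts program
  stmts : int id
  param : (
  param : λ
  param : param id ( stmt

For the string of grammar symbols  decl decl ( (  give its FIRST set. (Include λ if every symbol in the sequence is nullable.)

{ (, id, int }

Add FIRST(decl)\{λ} = { (, id, int }; decl is nullable, continue.
Add FIRST(decl)\{λ} = { (, id, int }; decl is nullable, continue.
( is a terminal; add {(} and stop.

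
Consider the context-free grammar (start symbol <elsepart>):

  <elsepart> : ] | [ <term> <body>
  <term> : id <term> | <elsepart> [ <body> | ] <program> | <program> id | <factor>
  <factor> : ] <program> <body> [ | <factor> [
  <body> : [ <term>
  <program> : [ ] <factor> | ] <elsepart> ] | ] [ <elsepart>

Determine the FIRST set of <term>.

{ [, ], id }

<term> : id <term> contributes {id}.
From <term> : <elsepart> [ <body>: add FIRST(<elsepart>) = { [, ] }.
<term> : ] <program> contributes {]}.
From <term> : <program> id: add FIRST(<program>) = { [, ] }.
From <term> : <factor>: add FIRST(<factor>) = { ] }.
Union: FIRST(<term>) = { [, ], id }.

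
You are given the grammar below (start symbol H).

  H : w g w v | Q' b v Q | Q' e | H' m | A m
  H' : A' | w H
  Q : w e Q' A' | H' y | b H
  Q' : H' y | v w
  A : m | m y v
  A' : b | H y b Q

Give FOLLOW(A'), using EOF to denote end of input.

In H' : A': A' is at the end, add FOLLOW(H') = { m, y }.
In Q : w e Q' A': A' is at the end, add FOLLOW(Q) = { EOF, m, y }.
Union: FOLLOW(A') = { EOF, m, y }.

{ EOF, m, y }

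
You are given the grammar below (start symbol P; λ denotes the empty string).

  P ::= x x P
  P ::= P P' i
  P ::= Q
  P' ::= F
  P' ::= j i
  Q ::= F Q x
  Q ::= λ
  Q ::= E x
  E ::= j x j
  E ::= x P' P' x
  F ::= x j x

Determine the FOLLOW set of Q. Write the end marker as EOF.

In P ::= Q: Q is at the end, add FOLLOW(P) = { EOF, j, x }.
In Q ::= F Q x: add FIRST(x) = { x }.
Union: FOLLOW(Q) = { EOF, j, x }.

{ EOF, j, x }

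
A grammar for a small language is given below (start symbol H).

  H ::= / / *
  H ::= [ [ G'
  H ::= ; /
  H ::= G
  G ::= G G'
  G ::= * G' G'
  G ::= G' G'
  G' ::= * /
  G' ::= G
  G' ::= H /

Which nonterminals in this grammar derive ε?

No nonterminal has an empty production or an RHS whose symbols are all nullable.

{ } (none)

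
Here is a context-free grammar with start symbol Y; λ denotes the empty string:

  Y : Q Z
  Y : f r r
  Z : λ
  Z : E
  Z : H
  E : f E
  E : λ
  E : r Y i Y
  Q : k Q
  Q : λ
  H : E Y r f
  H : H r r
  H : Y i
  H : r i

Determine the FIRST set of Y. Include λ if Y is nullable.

From Y : Q Z: Q, Z nullable, take FIRST(Q) ∪ FIRST(Z) = { f, i, k, r }; also λ since the whole RHS is nullable.
Y : f r r contributes {f}.
Union: FIRST(Y) = { f, i, k, r, λ }.

{ f, i, k, r, λ }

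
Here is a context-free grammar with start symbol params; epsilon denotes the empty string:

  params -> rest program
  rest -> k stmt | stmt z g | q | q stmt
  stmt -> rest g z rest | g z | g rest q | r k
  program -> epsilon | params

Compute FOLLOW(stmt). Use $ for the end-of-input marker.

{ $, g, k, q, r, z }

In rest -> k stmt: stmt is at the end, add FOLLOW(rest) = { $, g, k, q, r, z }.
In rest -> stmt z g: add FIRST(z g) = { z }.
In rest -> q stmt: stmt is at the end, add FOLLOW(rest) = { $, g, k, q, r, z }.
Union: FOLLOW(stmt) = { $, g, k, q, r, z }.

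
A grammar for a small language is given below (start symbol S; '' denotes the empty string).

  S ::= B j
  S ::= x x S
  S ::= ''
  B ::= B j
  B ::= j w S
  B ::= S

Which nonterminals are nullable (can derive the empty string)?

Directly nullable (have an ''-production): S.
B ::= S with every symbol nullable, so B is nullable.

{ B, S }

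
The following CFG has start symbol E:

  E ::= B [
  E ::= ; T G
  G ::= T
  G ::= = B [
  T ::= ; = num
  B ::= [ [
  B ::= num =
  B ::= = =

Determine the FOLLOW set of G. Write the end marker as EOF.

In E ::= ; T G: G is at the end, add FOLLOW(E) = { EOF }.
Union: FOLLOW(G) = { EOF }.

{ EOF }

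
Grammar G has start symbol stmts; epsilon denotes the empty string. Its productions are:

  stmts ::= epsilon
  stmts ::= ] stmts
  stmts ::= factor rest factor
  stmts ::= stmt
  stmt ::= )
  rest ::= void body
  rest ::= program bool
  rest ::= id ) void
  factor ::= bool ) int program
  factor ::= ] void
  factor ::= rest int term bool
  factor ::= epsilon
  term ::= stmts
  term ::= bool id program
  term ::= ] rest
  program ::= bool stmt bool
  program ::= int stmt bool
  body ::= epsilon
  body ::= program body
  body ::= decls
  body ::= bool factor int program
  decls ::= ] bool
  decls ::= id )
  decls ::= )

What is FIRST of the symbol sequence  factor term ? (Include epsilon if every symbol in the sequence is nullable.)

Add FIRST(factor)\{epsilon} = { ], bool, id, int, void }; factor is nullable, continue.
Add FIRST(term)\{epsilon} = { ), ], bool, id, int, void }; term is nullable, continue.
Every symbol is nullable, so include epsilon.

{ ), ], bool, id, int, void, epsilon }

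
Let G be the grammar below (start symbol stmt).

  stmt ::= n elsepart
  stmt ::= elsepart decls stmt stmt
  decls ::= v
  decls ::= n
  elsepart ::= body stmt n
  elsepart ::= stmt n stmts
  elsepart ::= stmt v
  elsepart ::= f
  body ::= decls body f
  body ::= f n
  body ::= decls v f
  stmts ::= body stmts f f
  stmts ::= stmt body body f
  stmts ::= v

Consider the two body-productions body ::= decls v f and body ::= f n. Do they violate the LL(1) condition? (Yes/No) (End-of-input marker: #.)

FIRST(decls v f) = { n, v } and FIRST(f n) = { f }.
The FIRST sets are disjoint and neither alternative is nullable — no conflict.

No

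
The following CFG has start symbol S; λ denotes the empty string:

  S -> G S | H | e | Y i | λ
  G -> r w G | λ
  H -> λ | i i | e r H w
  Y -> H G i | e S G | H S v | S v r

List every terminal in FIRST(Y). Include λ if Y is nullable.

From Y -> H G i: H, G nullable, take FIRST(H) ∪ FIRST(G) ∪ {i} = { e, i, r }.
Y -> e S G contributes {e}.
From Y -> H S v: H, S nullable, take FIRST(H) ∪ FIRST(S) ∪ {v} = { e, i, r, v }.
From Y -> S v r: S nullable, take FIRST(S) ∪ {v} = { e, i, r, v }.
Union: FIRST(Y) = { e, i, r, v }.

{ e, i, r, v }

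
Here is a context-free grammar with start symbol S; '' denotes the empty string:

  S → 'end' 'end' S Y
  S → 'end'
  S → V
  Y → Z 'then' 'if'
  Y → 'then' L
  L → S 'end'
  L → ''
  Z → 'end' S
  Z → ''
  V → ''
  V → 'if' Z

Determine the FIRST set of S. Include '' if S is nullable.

{ 'end', 'if', '' }

S → 'end' 'end' S Y contributes {'end'}.
S → 'end' contributes {'end'}.
From S → V: add FIRST(V) = { 'if', '' } (including '' since V is nullable).
Union: FIRST(S) = { 'end', 'if', '' }.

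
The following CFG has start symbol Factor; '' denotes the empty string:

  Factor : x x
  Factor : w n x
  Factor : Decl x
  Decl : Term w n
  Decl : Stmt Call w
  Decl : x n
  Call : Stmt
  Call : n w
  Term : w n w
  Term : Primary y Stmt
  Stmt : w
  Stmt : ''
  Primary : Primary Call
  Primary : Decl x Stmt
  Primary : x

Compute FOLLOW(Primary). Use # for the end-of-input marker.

In Term : Primary y Stmt: add FIRST(y Stmt) = { y }.
In Primary : Primary Call: add FIRST(Call)\{''} = { n, w }.
  Since Call is nullable, also add FOLLOW(Primary) = { n, w, y }.
Union: FOLLOW(Primary) = { n, w, y }.

{ n, w, y }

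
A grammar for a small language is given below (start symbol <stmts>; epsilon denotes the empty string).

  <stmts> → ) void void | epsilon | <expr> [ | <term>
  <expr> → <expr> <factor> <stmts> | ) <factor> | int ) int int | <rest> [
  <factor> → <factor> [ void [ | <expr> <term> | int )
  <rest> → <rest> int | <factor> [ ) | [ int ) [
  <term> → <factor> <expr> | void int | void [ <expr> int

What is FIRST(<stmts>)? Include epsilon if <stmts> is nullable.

<stmts> → ) void void contributes {)}.
<stmts> → epsilon contributes epsilon.
From <stmts> → <expr> [: add FIRST(<expr>) = { ), [, int }.
From <stmts> → <term>: add FIRST(<term>) = { ), [, int, void }.
Union: FIRST(<stmts>) = { ), [, int, void, epsilon }.

{ ), [, int, void, epsilon }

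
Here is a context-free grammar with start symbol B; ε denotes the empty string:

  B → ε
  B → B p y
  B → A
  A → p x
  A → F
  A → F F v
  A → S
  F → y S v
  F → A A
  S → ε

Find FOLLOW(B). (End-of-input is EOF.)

B is the start symbol, so EOF ∈ FOLLOW(B).
In B → B p y: add FIRST(p y) = { p }.
Union: FOLLOW(B) = { EOF, p }.

{ EOF, p }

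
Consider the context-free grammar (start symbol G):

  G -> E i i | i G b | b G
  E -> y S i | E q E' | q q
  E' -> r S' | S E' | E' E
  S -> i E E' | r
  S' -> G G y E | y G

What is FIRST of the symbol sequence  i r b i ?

i is a terminal; add {i} and stop.

{ i }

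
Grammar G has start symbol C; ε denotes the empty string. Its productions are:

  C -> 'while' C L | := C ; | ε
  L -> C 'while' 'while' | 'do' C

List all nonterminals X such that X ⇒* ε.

Directly nullable (have an ε-production): C.
No other nonterminal has a production whose RHS symbols are all nullable.

{ C }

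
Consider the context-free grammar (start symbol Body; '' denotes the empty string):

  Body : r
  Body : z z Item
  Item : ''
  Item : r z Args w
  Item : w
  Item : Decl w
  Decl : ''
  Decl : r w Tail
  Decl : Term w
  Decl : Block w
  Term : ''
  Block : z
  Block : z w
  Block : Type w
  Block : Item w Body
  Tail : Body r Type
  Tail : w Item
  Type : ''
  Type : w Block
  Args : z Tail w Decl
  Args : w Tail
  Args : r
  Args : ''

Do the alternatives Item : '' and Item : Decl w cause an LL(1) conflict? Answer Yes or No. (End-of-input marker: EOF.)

Yes

FIRST('') = { '' } and FIRST(Decl w) = { r, w, z }.
The first alternative is nullable and FOLLOW(Item) = { EOF, r, w } shares r with FIRST of the second — conflict.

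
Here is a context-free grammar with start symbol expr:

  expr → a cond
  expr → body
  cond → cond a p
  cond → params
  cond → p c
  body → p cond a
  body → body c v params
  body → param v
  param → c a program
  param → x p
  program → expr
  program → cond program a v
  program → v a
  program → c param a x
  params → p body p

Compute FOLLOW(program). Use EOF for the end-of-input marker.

In param → c a program: program is at the end, add FOLLOW(param) = { a, v }.
In program → cond program a v: add FIRST(a v) = { a }.
Union: FOLLOW(program) = { a, v }.

{ a, v }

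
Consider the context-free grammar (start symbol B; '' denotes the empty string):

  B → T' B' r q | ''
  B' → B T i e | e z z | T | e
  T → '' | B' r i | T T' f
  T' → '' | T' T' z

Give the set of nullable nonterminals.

Directly nullable (have an ''-production): B, T, T'.
B' → T with every symbol nullable, so B' is nullable.

{ B, B', T, T' }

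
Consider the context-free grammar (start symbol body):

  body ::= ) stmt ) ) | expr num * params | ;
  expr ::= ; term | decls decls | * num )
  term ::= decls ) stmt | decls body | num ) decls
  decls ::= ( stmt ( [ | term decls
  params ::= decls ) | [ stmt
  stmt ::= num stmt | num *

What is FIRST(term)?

From term ::= decls ) stmt: add FIRST(decls) = { (, num }.
From term ::= decls body: add FIRST(decls) = { (, num }.
term ::= num ) decls contributes {num}.
Union: FIRST(term) = { (, num }.

{ (, num }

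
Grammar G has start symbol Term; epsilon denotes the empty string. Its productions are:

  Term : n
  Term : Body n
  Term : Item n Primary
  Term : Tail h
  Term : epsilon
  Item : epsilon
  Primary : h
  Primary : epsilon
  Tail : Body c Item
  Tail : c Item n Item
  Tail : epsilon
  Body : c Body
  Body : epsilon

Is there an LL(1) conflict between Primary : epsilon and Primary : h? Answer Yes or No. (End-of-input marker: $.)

FIRST(epsilon) = { epsilon } and FIRST(h) = { h }.
The first is nullable but FOLLOW(Primary) = { $ } is disjoint from FIRST of the second.

No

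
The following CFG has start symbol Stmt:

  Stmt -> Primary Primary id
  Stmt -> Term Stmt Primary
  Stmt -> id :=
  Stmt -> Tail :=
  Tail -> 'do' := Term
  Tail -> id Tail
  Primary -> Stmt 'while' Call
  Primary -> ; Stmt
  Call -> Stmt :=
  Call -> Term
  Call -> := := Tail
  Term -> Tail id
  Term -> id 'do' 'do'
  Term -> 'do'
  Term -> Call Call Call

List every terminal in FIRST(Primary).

{ 'do', :=, ;, id }

From Primary -> Stmt 'while' Call: add FIRST(Stmt) = { 'do', :=, ;, id }.
Primary -> ; Stmt contributes {;}.
Union: FIRST(Primary) = { 'do', :=, ;, id }.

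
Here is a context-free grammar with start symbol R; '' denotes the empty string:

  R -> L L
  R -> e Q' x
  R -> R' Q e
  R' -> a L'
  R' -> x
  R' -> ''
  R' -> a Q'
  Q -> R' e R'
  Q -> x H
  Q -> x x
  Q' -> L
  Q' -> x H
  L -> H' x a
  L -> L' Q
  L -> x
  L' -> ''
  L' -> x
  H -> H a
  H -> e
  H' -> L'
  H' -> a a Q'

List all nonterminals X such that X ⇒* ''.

{ H', L', R' }

Directly nullable (have an ''-production): R', L'.
H' -> L' with every symbol nullable, so H' is nullable.
No other nonterminal has a production whose RHS symbols are all nullable.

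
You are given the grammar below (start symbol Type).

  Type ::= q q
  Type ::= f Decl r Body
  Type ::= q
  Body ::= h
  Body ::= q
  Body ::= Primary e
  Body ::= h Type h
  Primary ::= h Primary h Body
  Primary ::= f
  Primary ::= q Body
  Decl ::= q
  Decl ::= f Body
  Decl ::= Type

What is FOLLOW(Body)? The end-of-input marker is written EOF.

In Type ::= f Decl r Body: Body is at the end, add FOLLOW(Type) = { EOF, h, r }.
In Primary ::= h Primary h Body: Body is at the end, add FOLLOW(Primary) = { e, h }.
In Primary ::= q Body: Body is at the end, add FOLLOW(Primary) = { e, h }.
In Decl ::= f Body: Body is at the end, add FOLLOW(Decl) = { r }.
Union: FOLLOW(Body) = { EOF, e, h, r }.

{ EOF, e, h, r }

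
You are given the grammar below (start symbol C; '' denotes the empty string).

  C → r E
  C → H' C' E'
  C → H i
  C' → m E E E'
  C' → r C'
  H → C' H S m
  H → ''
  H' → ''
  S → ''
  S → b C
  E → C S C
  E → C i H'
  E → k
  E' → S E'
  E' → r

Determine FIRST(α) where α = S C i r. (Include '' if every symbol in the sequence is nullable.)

Add FIRST(S)\{''} = { b }; S is nullable, continue.
Add FIRST(C) = { i, m, r }; C is not nullable, stop.

{ b, i, m, r }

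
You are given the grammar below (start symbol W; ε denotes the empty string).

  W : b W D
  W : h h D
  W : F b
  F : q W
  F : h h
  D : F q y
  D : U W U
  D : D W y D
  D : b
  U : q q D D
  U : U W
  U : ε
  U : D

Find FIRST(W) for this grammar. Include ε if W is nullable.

{ b, h, q }

W : b W D contributes {b}.
W : h h D contributes {h}.
From W : F b: add FIRST(F) = { h, q }.
Union: FIRST(W) = { b, h, q }.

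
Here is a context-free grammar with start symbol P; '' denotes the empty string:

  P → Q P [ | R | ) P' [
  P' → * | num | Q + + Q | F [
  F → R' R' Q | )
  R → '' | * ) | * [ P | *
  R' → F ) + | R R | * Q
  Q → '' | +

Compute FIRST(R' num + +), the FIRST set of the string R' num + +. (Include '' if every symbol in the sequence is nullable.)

Add FIRST(R')\{''} = { ), *, + }; R' is nullable, continue.
num is a terminal; add {num} and stop.

{ ), *, +, num }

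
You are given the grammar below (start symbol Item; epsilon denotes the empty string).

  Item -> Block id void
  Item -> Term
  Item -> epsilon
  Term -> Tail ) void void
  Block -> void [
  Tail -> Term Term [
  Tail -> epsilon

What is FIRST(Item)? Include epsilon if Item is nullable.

From Item -> Block id void: add FIRST(Block) = { void }.
From Item -> Term: add FIRST(Term) = { ) }.
Item -> epsilon contributes epsilon.
Union: FIRST(Item) = { ), void, epsilon }.

{ ), void, epsilon }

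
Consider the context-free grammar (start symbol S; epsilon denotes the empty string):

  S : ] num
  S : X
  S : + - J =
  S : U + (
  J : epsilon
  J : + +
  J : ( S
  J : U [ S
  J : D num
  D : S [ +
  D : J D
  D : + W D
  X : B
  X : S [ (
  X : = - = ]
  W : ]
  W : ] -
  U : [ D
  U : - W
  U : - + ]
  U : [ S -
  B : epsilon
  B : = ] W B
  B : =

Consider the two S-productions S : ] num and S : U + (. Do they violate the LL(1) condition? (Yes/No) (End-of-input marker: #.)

No

FIRST(] num) = { ] } and FIRST(U + () = { -, [ }.
The FIRST sets are disjoint and neither alternative is nullable — no conflict.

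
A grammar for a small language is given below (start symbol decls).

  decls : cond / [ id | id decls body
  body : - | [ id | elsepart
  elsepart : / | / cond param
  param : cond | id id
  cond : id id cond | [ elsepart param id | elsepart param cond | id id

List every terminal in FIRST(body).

{ -, /, [ }

body : - contributes {-}.
body : [ id contributes {[}.
From body : elsepart: add FIRST(elsepart) = { / }.
Union: FIRST(body) = { -, /, [ }.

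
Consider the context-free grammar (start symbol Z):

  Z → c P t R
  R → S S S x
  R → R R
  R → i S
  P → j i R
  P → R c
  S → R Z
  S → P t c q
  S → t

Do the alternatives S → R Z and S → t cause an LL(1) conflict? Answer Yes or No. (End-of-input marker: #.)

Yes

FIRST(R Z) = { i, j, t } and FIRST(t) = { t }.
Both contain t, so the two alternatives are not disjoint — LL(1) conflict.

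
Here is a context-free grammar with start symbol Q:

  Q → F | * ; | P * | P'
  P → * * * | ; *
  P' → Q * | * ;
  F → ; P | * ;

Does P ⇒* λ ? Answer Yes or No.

No nonterminal in this grammar is nullable.
No production of P has an RHS whose symbols are all nullable, so P is not nullable.

No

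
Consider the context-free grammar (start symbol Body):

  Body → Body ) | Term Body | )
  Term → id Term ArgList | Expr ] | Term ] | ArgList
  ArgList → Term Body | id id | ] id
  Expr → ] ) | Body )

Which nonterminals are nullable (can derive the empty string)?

{ } (none)

No nonterminal has an empty production or an RHS whose symbols are all nullable.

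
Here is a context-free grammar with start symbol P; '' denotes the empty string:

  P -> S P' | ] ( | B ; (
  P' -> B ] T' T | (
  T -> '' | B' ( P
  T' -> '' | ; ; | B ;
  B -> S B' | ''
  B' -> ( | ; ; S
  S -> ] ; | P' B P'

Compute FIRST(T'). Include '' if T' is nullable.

T' -> '' contributes ''.
T' -> ; ; contributes {;}.
From T' -> B ;: B nullable, take FIRST(B) ∪ {;} = { (, ;, ] }.
Union: FIRST(T') = { (, ;, ], '' }.

{ (, ;, ], '' }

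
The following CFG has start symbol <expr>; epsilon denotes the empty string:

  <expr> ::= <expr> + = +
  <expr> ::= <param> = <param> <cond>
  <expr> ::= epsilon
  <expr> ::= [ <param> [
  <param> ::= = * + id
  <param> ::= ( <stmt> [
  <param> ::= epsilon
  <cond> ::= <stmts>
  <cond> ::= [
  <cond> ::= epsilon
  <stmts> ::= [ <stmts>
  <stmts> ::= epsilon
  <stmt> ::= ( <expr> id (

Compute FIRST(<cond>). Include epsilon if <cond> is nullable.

{ [, epsilon }

From <cond> ::= <stmts>: add FIRST(<stmts>) = { [, epsilon } (including epsilon since <stmts> is nullable).
<cond> ::= [ contributes {[}.
<cond> ::= epsilon contributes epsilon.
Union: FIRST(<cond>) = { [, epsilon }.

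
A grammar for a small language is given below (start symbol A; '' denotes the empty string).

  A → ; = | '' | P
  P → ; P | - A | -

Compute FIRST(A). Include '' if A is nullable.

A → ; = contributes {;}.
A → '' contributes ''.
From A → P: add FIRST(P) = { -, ; }.
Union: FIRST(A) = { -, ;, '' }.

{ -, ;, '' }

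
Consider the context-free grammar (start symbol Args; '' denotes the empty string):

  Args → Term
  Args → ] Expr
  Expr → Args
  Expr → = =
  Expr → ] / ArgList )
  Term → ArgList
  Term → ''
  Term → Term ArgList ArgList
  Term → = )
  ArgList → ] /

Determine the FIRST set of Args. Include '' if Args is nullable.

{ =, ], '' }

From Args → Term: add FIRST(Term) = { =, ], '' } (including '' since Term is nullable).
Args → ] Expr contributes {]}.
Union: FIRST(Args) = { =, ], '' }.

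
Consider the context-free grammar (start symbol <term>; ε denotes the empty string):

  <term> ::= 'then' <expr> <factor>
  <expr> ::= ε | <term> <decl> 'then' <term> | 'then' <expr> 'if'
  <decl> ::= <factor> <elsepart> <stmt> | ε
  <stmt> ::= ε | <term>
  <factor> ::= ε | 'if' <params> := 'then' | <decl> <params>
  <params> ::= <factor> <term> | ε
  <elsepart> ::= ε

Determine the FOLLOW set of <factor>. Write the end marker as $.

{ $, 'if', 'then', := }

In <term> ::= 'then' <expr> <factor>: <factor> is at the end, add FOLLOW(<term>) = { $, 'if', 'then', := }.
In <decl> ::= <factor> <elsepart> <stmt>: add FIRST(<elsepart> <stmt>)\{ε} = { 'then' }.
  Since <elsepart> <stmt> is nullable, also add FOLLOW(<decl>) = { $, 'if', 'then', := }.
In <params> ::= <factor> <term>: add FIRST(<term>) = { 'then' }.
Union: FOLLOW(<factor>) = { $, 'if', 'then', := }.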